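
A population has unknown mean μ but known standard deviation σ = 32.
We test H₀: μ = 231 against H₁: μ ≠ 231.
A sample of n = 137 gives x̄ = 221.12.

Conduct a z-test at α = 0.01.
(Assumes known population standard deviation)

Standard error: SE = σ/√n = 32/√137 = 2.7339
z-statistic: z = (x̄ - μ₀)/SE = (221.12 - 231)/2.7339 = -3.6139
Critical value: ±2.576
p-value = 0.0003
Decision: reject H₀

Answer: z = -3.6139, reject H₀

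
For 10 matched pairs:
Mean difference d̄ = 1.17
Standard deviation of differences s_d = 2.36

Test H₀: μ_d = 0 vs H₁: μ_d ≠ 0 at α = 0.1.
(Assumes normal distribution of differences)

Answer: t = 1.5677, fail to reject H₀

Derivation:
df = n - 1 = 9
SE = s_d/√n = 2.36/√10 = 0.7463
t = d̄/SE = 1.17/0.7463 = 1.5677
Critical value: t_{0.05,9} = ±1.833
p-value ≈ 0.1514
Decision: fail to reject H₀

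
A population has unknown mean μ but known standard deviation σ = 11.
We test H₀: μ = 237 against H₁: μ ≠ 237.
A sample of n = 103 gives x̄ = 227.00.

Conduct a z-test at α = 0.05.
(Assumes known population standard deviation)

Answer: z = -9.2259, reject H₀

Derivation:
Standard error: SE = σ/√n = 11/√103 = 1.0839
z-statistic: z = (x̄ - μ₀)/SE = (227.00 - 237)/1.0839 = -9.2259
Critical value: ±1.960
p-value < 0.0001
Decision: reject H₀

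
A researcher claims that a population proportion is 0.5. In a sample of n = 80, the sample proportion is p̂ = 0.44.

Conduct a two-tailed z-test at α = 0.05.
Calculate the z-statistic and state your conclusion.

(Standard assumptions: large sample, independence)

Answer: z = -1.0733, fail to reject H₀

Derivation:
H₀: p = 0.5, H₁: p ≠ 0.5
Standard error: SE = √(p₀(1-p₀)/n) = √(0.5×0.5/80) = 0.055902
z-statistic: z = (p̂ - p₀)/SE = (0.44 - 0.5)/0.055902 = -1.0733
Critical value: z_0.025 = ±1.960
p-value = 0.2831
Decision: fail to reject H₀ at α = 0.05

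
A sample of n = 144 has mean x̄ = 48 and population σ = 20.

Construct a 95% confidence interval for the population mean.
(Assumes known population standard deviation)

Answer: (44.7333, 51.2667)

Derivation:
Confidence level: 95%, α = 0.05
z_0.025 = 1.960
SE = σ/√n = 20/√144 = 1.6667
Margin of error = 1.960 × 1.6667 = 3.2667
CI: x̄ ± margin = 48 ± 3.2667
CI: (44.7333, 51.2667)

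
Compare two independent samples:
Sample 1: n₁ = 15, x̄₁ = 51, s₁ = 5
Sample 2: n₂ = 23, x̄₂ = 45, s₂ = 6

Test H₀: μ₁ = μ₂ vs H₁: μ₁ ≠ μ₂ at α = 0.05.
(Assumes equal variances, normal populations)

Pooled variance: s²_p = [14×5² + 22×6²]/(36) = 31.7222
s_p = 5.6322
SE = s_p×√(1/n₁ + 1/n₂) = 5.6322×√(1/15 + 1/23) = 1.8692
t = (x̄₁ - x̄₂)/SE = (51 - 45)/1.8692 = 3.2099
df = 36, t-critical = ±2.028
Decision: reject H₀

Answer: t = 3.2099, reject H₀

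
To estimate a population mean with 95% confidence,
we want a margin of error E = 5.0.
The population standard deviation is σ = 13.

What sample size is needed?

z_0.025 = 1.960
n = (z×σ/E)² = (1.960×13/5.0)²
n = 25.9692
Round up: n = 26

Answer: n = 26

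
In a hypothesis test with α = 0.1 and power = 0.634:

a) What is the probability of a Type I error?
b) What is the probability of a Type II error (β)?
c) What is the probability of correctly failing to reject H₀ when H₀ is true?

a) Type I error probability = α = 0.1
b) Power = P(reject H₀ | H₁ true) = 1 - β = 0.634, so Type II error probability = β = 1 - Power = 0.366
c) P(fail to reject H₀ | H₀ true) = 1 - α = 0.9

Answer: a) 0.1, b) 0.366, c) 0.9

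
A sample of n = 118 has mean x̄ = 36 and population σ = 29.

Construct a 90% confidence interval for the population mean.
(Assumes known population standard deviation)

Confidence level: 90%, α = 0.1
z_0.05 = 1.645
SE = σ/√n = 29/√118 = 2.6697
Margin of error = 1.645 × 2.6697 = 4.3917
CI: x̄ ± margin = 36 ± 4.3917
CI: (31.6083, 40.3917)

Answer: (31.6083, 40.3917)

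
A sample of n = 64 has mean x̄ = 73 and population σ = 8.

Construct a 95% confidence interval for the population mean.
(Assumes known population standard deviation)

Answer: (71.0400, 74.9600)

Derivation:
Confidence level: 95%, α = 0.05
z_0.025 = 1.960
SE = σ/√n = 8/√64 = 1.0000
Margin of error = 1.960 × 1.0000 = 1.9600
CI: x̄ ± margin = 73 ± 1.9600
CI: (71.0400, 74.9600)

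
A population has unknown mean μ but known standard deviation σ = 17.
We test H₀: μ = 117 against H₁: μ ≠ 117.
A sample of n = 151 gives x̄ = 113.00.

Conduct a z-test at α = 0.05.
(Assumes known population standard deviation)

Standard error: SE = σ/√n = 17/√151 = 1.3834
z-statistic: z = (x̄ - μ₀)/SE = (113.00 - 117)/1.3834 = -2.8914
Critical value: ±1.960
p-value = 0.0038
Decision: reject H₀

Answer: z = -2.8914, reject H₀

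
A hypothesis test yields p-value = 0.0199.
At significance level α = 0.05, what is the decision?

Compare p-value to α:
0.0199 < 0.05
Decision: reject H₀

Answer: reject H₀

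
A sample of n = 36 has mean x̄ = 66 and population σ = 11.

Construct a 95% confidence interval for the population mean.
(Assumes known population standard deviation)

Answer: (62.4067, 69.5933)

Derivation:
Confidence level: 95%, α = 0.05
z_0.025 = 1.960
SE = σ/√n = 11/√36 = 1.8333
Margin of error = 1.960 × 1.8333 = 3.5933
CI: x̄ ± margin = 66 ± 3.5933
CI: (62.4067, 69.5933)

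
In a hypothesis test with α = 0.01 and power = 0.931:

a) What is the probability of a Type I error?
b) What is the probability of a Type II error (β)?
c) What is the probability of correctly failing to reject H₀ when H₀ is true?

Answer: a) 0.01, b) 0.069, c) 0.99

Derivation:
a) Type I error probability = α = 0.01
b) Power = P(reject H₀ | H₁ true) = 1 - β = 0.931, so Type II error probability = β = 1 - Power = 0.069
c) P(fail to reject H₀ | H₀ true) = 1 - α = 0.99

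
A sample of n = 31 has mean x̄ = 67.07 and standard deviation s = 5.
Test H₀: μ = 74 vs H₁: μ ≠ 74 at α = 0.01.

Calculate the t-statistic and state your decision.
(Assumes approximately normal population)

df = n - 1 = 30
SE = s/√n = 5/√31 = 0.8980
t = (x̄ - μ₀)/SE = (67.07 - 74)/0.8980 = -7.7171
Critical value: t_{0.005,30} = ±2.750
p-value < 0.0001
Decision: reject H₀

Answer: t = -7.7171, reject H₀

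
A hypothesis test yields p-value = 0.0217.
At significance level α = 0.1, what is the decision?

Answer: reject H₀

Derivation:
Compare p-value to α:
0.0217 < 0.1
Decision: reject H₀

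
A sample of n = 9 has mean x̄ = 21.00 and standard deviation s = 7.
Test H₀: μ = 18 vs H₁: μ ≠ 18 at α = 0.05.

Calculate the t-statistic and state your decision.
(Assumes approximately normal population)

Answer: t = 1.2857, fail to reject H₀

Derivation:
df = n - 1 = 8
SE = s/√n = 7/√9 = 2.3333
t = (x̄ - μ₀)/SE = (21.00 - 18)/2.3333 = 1.2857
Critical value: t_{0.025,8} = ±2.306
p-value ≈ 0.2345
Decision: fail to reject H₀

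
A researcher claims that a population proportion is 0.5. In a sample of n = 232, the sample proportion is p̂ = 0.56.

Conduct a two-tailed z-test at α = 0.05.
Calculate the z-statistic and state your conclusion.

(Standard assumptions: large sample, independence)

Answer: z = 1.8278, fail to reject H₀

Derivation:
H₀: p = 0.5, H₁: p ≠ 0.5
Standard error: SE = √(p₀(1-p₀)/n) = √(0.5×0.5/232) = 0.032827
z-statistic: z = (p̂ - p₀)/SE = (0.56 - 0.5)/0.032827 = 1.8278
Critical value: z_0.025 = ±1.960
p-value = 0.0676
Decision: fail to reject H₀ at α = 0.05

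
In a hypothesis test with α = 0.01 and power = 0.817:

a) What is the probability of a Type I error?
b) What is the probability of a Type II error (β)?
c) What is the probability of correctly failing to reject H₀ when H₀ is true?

a) Type I error probability = α = 0.01
b) Power = P(reject H₀ | H₁ true) = 1 - β = 0.817, so Type II error probability = β = 1 - Power = 0.183
c) P(fail to reject H₀ | H₀ true) = 1 - α = 0.99

Answer: a) 0.01, b) 0.183, c) 0.99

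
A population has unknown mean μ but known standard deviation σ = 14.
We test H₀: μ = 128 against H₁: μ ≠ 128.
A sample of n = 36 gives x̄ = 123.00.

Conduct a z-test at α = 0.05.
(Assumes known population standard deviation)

Answer: z = -2.1429, reject H₀

Derivation:
Standard error: SE = σ/√n = 14/√36 = 2.3333
z-statistic: z = (x̄ - μ₀)/SE = (123.00 - 128)/2.3333 = -2.1429
Critical value: ±1.960
p-value = 0.0321
Decision: reject H₀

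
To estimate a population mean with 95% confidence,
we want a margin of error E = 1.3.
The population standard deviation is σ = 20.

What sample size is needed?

z_0.025 = 1.960
n = (z×σ/E)² = (1.960×20/1.3)²
n = 909.2544
Round up: n = 910

Answer: n = 910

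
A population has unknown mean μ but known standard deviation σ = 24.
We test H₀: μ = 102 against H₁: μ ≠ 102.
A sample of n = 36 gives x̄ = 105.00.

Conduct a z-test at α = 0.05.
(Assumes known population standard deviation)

Answer: z = 0.7500, fail to reject H₀

Derivation:
Standard error: SE = σ/√n = 24/√36 = 4.0000
z-statistic: z = (x̄ - μ₀)/SE = (105.00 - 102)/4.0000 = 0.7500
Critical value: ±1.960
p-value = 0.4533
Decision: fail to reject H₀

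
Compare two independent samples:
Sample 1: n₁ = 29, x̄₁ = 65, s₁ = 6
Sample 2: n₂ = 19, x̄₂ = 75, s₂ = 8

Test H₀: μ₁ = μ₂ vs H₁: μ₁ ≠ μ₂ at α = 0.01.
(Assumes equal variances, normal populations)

Pooled variance: s²_p = [28×6² + 18×8²]/(46) = 46.9565
s_p = 6.8525
SE = s_p×√(1/n₁ + 1/n₂) = 6.8525×√(1/29 + 1/19) = 2.0225
t = (x̄₁ - x̄₂)/SE = (65 - 75)/2.0225 = -4.9444
df = 46, t-critical = ±2.687
Decision: reject H₀

Answer: t = -4.9444, reject H₀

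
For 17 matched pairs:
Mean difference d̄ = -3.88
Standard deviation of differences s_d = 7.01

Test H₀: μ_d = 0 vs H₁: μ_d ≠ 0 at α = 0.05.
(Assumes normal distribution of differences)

df = n - 1 = 16
SE = s_d/√n = 7.01/√17 = 1.7002
t = d̄/SE = -3.88/1.7002 = -2.2821
Critical value: t_{0.025,16} = ±2.120
p-value ≈ 0.0365
Decision: reject H₀

Answer: t = -2.2821, reject H₀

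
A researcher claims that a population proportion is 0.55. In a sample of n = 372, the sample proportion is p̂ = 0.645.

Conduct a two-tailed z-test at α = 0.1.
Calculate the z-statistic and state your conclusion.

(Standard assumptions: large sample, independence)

H₀: p = 0.55, H₁: p ≠ 0.55
Standard error: SE = √(p₀(1-p₀)/n) = √(0.55×0.45/372) = 0.025794
z-statistic: z = (p̂ - p₀)/SE = (0.645 - 0.55)/0.025794 = 3.6830
Critical value: z_0.05 = ±1.645
p-value = 0.0002
Decision: reject H₀ at α = 0.1

Answer: z = 3.6830, reject H₀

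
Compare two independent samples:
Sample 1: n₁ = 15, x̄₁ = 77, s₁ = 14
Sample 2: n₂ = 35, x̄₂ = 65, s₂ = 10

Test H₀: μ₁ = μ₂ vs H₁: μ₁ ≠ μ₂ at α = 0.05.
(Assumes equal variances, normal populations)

Pooled variance: s²_p = [14×14² + 34×10²]/(48) = 128.0000
s_p = 11.3137
SE = s_p×√(1/n₁ + 1/n₂) = 11.3137×√(1/15 + 1/35) = 3.4915
t = (x̄₁ - x̄₂)/SE = (77 - 65)/3.4915 = 3.4369
df = 48, t-critical = ±2.011
Decision: reject H₀

Answer: t = 3.4369, reject H₀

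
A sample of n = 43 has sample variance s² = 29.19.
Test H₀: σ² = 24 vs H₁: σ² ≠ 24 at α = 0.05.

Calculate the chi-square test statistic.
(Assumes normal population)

Answer: χ² = 51.0825, fail to reject H₀

Derivation:
df = n - 1 = 42
χ² = (n-1)s²/σ₀² = 42×29.19/24 = 51.0825
Critical values: χ²_{0.975,42} = 25.999, χ²_{0.025,42} = 61.777
Rejection region: χ² < 25.999 or χ² > 61.777
Decision: fail to reject H₀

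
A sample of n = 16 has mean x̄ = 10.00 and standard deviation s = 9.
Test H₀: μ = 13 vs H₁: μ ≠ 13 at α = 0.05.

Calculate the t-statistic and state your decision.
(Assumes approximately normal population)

Answer: t = -1.3333, fail to reject H₀

Derivation:
df = n - 1 = 15
SE = s/√n = 9/√16 = 2.2500
t = (x̄ - μ₀)/SE = (10.00 - 13)/2.2500 = -1.3333
Critical value: t_{0.025,15} = ±2.131
p-value ≈ 0.2023
Decision: fail to reject H₀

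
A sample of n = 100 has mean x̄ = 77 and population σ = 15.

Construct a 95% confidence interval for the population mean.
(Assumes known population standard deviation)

Answer: (74.0600, 79.9400)

Derivation:
Confidence level: 95%, α = 0.05
z_0.025 = 1.960
SE = σ/√n = 15/√100 = 1.5000
Margin of error = 1.960 × 1.5000 = 2.9400
CI: x̄ ± margin = 77 ± 2.9400
CI: (74.0600, 79.9400)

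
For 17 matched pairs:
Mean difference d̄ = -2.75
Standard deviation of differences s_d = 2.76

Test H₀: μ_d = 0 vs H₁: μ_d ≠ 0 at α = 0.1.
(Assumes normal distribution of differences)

df = n - 1 = 16
SE = s_d/√n = 2.76/√17 = 0.6694
t = d̄/SE = -2.75/0.6694 = -4.1082
Critical value: t_{0.05,16} = ±1.746
p-value ≈ 0.0008
Decision: reject H₀

Answer: t = -4.1082, reject H₀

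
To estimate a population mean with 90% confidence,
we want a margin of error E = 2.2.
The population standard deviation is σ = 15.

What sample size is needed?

z_0.05 = 1.645
n = (z×σ/E)² = (1.645×15/2.2)²
n = 125.7966
Round up: n = 126

Answer: n = 126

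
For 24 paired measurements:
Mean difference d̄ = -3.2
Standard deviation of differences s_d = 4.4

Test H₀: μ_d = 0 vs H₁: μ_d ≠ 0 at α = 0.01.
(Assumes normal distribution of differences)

df = n - 1 = 23
SE = s_d/√n = 4.4/√24 = 0.8981
t = d̄/SE = -3.2/0.8981 = -3.5631
Critical value: t_{0.005,23} = ±2.807
p-value ≈ 0.0017
Decision: reject H₀

Answer: t = -3.5631, reject H₀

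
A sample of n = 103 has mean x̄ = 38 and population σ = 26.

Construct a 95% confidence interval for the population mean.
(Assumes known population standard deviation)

Answer: (32.9787, 43.0213)

Derivation:
Confidence level: 95%, α = 0.05
z_0.025 = 1.960
SE = σ/√n = 26/√103 = 2.5619
Margin of error = 1.960 × 2.5619 = 5.0213
CI: x̄ ± margin = 38 ± 5.0213
CI: (32.9787, 43.0213)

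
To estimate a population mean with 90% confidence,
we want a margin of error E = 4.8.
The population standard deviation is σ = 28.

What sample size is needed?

Answer: n = 93

Derivation:
z_0.05 = 1.645
n = (z×σ/E)² = (1.645×28/4.8)²
n = 92.0800
Round up: n = 93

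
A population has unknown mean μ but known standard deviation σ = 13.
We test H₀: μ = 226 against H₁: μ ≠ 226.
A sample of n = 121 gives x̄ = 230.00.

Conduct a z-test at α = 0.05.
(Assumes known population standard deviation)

Answer: z = 3.3847, reject H₀

Derivation:
Standard error: SE = σ/√n = 13/√121 = 1.1818
z-statistic: z = (x̄ - μ₀)/SE = (230.00 - 226)/1.1818 = 3.3847
Critical value: ±1.960
p-value = 0.0007
Decision: reject H₀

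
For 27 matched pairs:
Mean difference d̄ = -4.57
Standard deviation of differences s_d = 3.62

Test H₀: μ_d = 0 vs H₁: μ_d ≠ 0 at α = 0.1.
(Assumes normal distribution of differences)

df = n - 1 = 26
SE = s_d/√n = 3.62/√27 = 0.6967
t = d̄/SE = -4.57/0.6967 = -6.5595
Critical value: t_{0.05,26} = ±1.706
p-value < 0.0001
Decision: reject H₀

Answer: t = -6.5595, reject H₀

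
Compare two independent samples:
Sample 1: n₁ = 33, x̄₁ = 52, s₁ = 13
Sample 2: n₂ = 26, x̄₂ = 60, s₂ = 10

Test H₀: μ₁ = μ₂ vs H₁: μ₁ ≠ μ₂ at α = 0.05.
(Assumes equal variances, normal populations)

Answer: t = -2.5901, reject H₀

Derivation:
Pooled variance: s²_p = [32×13² + 25×10²]/(57) = 138.7368
s_p = 11.7787
SE = s_p×√(1/n₁ + 1/n₂) = 11.7787×√(1/33 + 1/26) = 3.0887
t = (x̄₁ - x̄₂)/SE = (52 - 60)/3.0887 = -2.5901
df = 57, t-critical = ±2.002
Decision: reject H₀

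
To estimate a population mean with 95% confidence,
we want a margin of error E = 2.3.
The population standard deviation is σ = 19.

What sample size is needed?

z_0.025 = 1.960
n = (z×σ/E)² = (1.960×19/2.3)²
n = 262.1583
Round up: n = 263

Answer: n = 263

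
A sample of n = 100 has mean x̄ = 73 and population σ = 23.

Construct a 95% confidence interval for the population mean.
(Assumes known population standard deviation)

Confidence level: 95%, α = 0.05
z_0.025 = 1.960
SE = σ/√n = 23/√100 = 2.3000
Margin of error = 1.960 × 2.3000 = 4.5080
CI: x̄ ± margin = 73 ± 4.5080
CI: (68.4920, 77.5080)

Answer: (68.4920, 77.5080)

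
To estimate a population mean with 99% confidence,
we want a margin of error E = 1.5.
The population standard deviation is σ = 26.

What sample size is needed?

Answer: n = 1994

Derivation:
z_0.005 = 2.576
n = (z×σ/E)² = (2.576×26/1.5)²
n = 1993.6820
Round up: n = 1994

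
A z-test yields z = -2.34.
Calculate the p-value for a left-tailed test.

Answer: p-value ≈ 0.0096

Derivation:
For z = -2.34:
p = P(Z < -2.34) = Φ(-2.34) = 0.0096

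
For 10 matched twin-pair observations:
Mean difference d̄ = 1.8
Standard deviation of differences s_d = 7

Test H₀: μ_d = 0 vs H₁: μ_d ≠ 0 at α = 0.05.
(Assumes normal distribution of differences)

df = n - 1 = 9
SE = s_d/√n = 7/√10 = 2.2136
t = d̄/SE = 1.8/2.2136 = 0.8132
Critical value: t_{0.025,9} = ±2.262
p-value ≈ 0.4371
Decision: fail to reject H₀

Answer: t = 0.8132, fail to reject H₀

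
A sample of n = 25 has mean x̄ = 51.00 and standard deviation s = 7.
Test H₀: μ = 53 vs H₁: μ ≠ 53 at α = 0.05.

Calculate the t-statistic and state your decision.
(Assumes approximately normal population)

Answer: t = -1.4286, fail to reject H₀

Derivation:
df = n - 1 = 24
SE = s/√n = 7/√25 = 1.4000
t = (x̄ - μ₀)/SE = (51.00 - 53)/1.4000 = -1.4286
Critical value: t_{0.025,24} = ±2.064
p-value ≈ 0.1660
Decision: fail to reject H₀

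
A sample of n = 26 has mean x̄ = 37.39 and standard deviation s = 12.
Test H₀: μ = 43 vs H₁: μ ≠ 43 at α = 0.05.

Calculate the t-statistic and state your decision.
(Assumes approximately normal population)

Answer: t = -2.3838, reject H₀

Derivation:
df = n - 1 = 25
SE = s/√n = 12/√26 = 2.3534
t = (x̄ - μ₀)/SE = (37.39 - 43)/2.3534 = -2.3838
Critical value: t_{0.025,25} = ±2.060
p-value ≈ 0.0250
Decision: reject H₀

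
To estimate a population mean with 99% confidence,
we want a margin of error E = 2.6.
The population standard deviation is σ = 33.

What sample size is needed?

Answer: n = 1069

Derivation:
z_0.005 = 2.576
n = (z×σ/E)² = (2.576×33/2.6)²
n = 1068.9882
Round up: n = 1069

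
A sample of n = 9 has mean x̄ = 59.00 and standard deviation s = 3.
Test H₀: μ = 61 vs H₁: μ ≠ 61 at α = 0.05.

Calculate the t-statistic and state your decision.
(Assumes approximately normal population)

Answer: t = -2.0000, fail to reject H₀

Derivation:
df = n - 1 = 8
SE = s/√n = 3/√9 = 1.0000
t = (x̄ - μ₀)/SE = (59.00 - 61)/1.0000 = -2.0000
Critical value: t_{0.025,8} = ±2.306
p-value ≈ 0.0805
Decision: fail to reject H₀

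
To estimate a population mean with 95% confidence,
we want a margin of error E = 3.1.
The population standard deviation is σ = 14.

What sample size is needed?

z_0.025 = 1.960
n = (z×σ/E)² = (1.960×14/3.1)²
n = 78.3511
Round up: n = 79

Answer: n = 79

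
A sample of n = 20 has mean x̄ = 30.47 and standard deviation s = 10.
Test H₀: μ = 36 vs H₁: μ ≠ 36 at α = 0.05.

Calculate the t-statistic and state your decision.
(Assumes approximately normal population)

Answer: t = -2.4731, reject H₀

Derivation:
df = n - 1 = 19
SE = s/√n = 10/√20 = 2.2361
t = (x̄ - μ₀)/SE = (30.47 - 36)/2.2361 = -2.4731
Critical value: t_{0.025,19} = ±2.093
p-value ≈ 0.0230
Decision: reject H₀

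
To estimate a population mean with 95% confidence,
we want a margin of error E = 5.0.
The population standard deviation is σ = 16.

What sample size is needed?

z_0.025 = 1.960
n = (z×σ/E)² = (1.960×16/5.0)²
n = 39.3380
Round up: n = 40

Answer: n = 40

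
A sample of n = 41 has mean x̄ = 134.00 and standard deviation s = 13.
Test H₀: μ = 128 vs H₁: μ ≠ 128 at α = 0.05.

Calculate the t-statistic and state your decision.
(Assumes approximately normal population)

df = n - 1 = 40
SE = s/√n = 13/√41 = 2.0303
t = (x̄ - μ₀)/SE = (134.00 - 128)/2.0303 = 2.9552
Critical value: t_{0.025,40} = ±2.021
p-value ≈ 0.0052
Decision: reject H₀

Answer: t = 2.9552, reject H₀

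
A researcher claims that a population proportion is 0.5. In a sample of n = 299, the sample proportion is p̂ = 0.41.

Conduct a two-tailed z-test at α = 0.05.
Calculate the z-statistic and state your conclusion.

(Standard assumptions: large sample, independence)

Answer: z = -3.1125, reject H₀

Derivation:
H₀: p = 0.5, H₁: p ≠ 0.5
Standard error: SE = √(p₀(1-p₀)/n) = √(0.5×0.5/299) = 0.028916
z-statistic: z = (p̂ - p₀)/SE = (0.41 - 0.5)/0.028916 = -3.1125
Critical value: z_0.025 = ±1.960
p-value = 0.0019
Decision: reject H₀ at α = 0.05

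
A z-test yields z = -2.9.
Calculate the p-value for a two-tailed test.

Answer: p-value ≈ 0.0037

Derivation:
For z = -2.9:
p = 2×P(Z > |-2.9|) = 2×(1 - Φ(2.9)) = 0.0037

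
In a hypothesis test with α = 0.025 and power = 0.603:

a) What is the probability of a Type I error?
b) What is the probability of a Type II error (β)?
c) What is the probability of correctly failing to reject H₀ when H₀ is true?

a) Type I error probability = α = 0.025
b) Power = P(reject H₀ | H₁ true) = 1 - β = 0.603, so Type II error probability = β = 1 - Power = 0.397
c) P(fail to reject H₀ | H₀ true) = 1 - α = 0.975

Answer: a) 0.025, b) 0.397, c) 0.975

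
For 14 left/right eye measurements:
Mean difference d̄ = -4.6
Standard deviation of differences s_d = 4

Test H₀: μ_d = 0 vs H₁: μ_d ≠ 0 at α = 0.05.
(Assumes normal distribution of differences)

Answer: t = -4.3031, reject H₀

Derivation:
df = n - 1 = 13
SE = s_d/√n = 4/√14 = 1.0690
t = d̄/SE = -4.6/1.0690 = -4.3031
Critical value: t_{0.025,13} = ±2.160
p-value ≈ 0.0009
Decision: reject H₀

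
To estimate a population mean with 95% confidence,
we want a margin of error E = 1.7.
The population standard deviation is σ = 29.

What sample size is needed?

z_0.025 = 1.960
n = (z×σ/E)² = (1.960×29/1.7)²
n = 1117.9189
Round up: n = 1118

Answer: n = 1118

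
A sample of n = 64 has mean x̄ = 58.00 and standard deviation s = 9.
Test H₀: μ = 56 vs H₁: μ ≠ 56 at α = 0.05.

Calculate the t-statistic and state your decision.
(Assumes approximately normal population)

df = n - 1 = 63
SE = s/√n = 9/√64 = 1.1250
t = (x̄ - μ₀)/SE = (58.00 - 56)/1.1250 = 1.7778
Critical value: t_{0.025,63} = ±1.998
p-value ≈ 0.0803
Decision: fail to reject H₀

Answer: t = 1.7778, fail to reject H₀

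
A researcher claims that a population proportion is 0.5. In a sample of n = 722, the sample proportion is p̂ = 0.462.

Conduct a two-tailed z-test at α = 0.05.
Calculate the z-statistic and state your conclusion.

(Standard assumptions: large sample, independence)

Answer: z = -2.0421, reject H₀

Derivation:
H₀: p = 0.5, H₁: p ≠ 0.5
Standard error: SE = √(p₀(1-p₀)/n) = √(0.5×0.5/722) = 0.018608
z-statistic: z = (p̂ - p₀)/SE = (0.462 - 0.5)/0.018608 = -2.0421
Critical value: z_0.025 = ±1.960
p-value = 0.0411
Decision: reject H₀ at α = 0.05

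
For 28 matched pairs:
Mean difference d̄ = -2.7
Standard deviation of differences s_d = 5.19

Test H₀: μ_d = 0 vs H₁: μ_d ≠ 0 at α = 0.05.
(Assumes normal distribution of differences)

Answer: t = -2.7529, reject H₀

Derivation:
df = n - 1 = 27
SE = s_d/√n = 5.19/√28 = 0.9808
t = d̄/SE = -2.7/0.9808 = -2.7529
Critical value: t_{0.025,27} = ±2.052
p-value ≈ 0.0104
Decision: reject H₀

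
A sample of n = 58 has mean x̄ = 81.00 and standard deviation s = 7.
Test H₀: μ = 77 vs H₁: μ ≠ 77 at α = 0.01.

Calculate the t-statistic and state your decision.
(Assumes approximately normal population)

Answer: t = 4.3521, reject H₀

Derivation:
df = n - 1 = 57
SE = s/√n = 7/√58 = 0.9191
t = (x̄ - μ₀)/SE = (81.00 - 77)/0.9191 = 4.3521
Critical value: t_{0.005,57} = ±2.665
p-value ≈ 0.0001
Decision: reject H₀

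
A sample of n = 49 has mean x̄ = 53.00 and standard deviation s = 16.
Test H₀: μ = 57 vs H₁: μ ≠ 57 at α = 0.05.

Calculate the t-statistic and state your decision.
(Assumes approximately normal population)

df = n - 1 = 48
SE = s/√n = 16/√49 = 2.2857
t = (x̄ - μ₀)/SE = (53.00 - 57)/2.2857 = -1.7500
Critical value: t_{0.025,48} = ±2.011
p-value ≈ 0.0865
Decision: fail to reject H₀

Answer: t = -1.7500, fail to reject H₀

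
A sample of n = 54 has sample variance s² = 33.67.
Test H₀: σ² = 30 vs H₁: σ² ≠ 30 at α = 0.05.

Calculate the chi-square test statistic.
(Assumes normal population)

df = n - 1 = 53
χ² = (n-1)s²/σ₀² = 53×33.67/30 = 59.4837
Critical values: χ²_{0.975,53} = 34.776, χ²_{0.025,53} = 75.002
Rejection region: χ² < 34.776 or χ² > 75.002
Decision: fail to reject H₀

Answer: χ² = 59.4837, fail to reject H₀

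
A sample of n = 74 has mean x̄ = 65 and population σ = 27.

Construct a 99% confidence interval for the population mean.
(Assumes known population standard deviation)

Answer: (56.9147, 73.0853)

Derivation:
Confidence level: 99%, α = 0.01
z_0.005 = 2.576
SE = σ/√n = 27/√74 = 3.1387
Margin of error = 2.576 × 3.1387 = 8.0853
CI: x̄ ± margin = 65 ± 8.0853
CI: (56.9147, 73.0853)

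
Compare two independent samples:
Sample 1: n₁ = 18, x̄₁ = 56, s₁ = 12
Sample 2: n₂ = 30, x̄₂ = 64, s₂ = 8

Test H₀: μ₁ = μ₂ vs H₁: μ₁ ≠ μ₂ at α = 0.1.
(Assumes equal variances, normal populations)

Pooled variance: s²_p = [17×12² + 29×8²]/(46) = 93.5652
s_p = 9.6729
SE = s_p×√(1/n₁ + 1/n₂) = 9.6729×√(1/18 + 1/30) = 2.8839
t = (x̄₁ - x̄₂)/SE = (56 - 64)/2.8839 = -2.7740
df = 46, t-critical = ±1.679
Decision: reject H₀

Answer: t = -2.7740, reject H₀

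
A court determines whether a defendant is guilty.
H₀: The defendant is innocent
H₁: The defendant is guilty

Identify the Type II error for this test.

A Type I error (probability α) occurs when we reject a true H₀.
A Type II error (probability β) occurs when we fail to reject a false H₀.

Answer: Acquitting a guilty person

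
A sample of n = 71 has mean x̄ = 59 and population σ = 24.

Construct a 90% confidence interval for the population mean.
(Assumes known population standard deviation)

Answer: (54.3145, 63.6855)

Derivation:
Confidence level: 90%, α = 0.1
z_0.05 = 1.645
SE = σ/√n = 24/√71 = 2.8483
Margin of error = 1.645 × 2.8483 = 4.6855
CI: x̄ ± margin = 59 ± 4.6855
CI: (54.3145, 63.6855)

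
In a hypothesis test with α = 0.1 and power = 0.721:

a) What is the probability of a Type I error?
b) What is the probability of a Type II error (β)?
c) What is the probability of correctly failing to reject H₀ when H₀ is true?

Answer: a) 0.1, b) 0.279, c) 0.9

Derivation:
a) Type I error probability = α = 0.1
b) Power = P(reject H₀ | H₁ true) = 1 - β = 0.721, so Type II error probability = β = 1 - Power = 0.279
c) P(fail to reject H₀ | H₀ true) = 1 - α = 0.9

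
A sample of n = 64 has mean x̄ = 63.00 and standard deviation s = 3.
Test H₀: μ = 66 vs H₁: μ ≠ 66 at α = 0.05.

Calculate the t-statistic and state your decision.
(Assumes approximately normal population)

df = n - 1 = 63
SE = s/√n = 3/√64 = 0.3750
t = (x̄ - μ₀)/SE = (63.00 - 66)/0.3750 = -8.0000
Critical value: t_{0.025,63} = ±1.998
p-value < 0.0001
Decision: reject H₀

Answer: t = -8.0000, reject H₀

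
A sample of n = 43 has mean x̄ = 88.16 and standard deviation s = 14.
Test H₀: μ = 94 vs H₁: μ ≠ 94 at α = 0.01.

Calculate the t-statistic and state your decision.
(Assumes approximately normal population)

Answer: t = -2.7354, reject H₀

Derivation:
df = n - 1 = 42
SE = s/√n = 14/√43 = 2.1350
t = (x̄ - μ₀)/SE = (88.16 - 94)/2.1350 = -2.7354
Critical value: t_{0.005,42} = ±2.698
p-value ≈ 0.0091
Decision: reject H₀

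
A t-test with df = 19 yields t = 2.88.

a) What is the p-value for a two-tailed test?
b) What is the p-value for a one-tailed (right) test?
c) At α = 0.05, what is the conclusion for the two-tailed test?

Using t-distribution with df = 19:
a) Two-tailed: p = 2×P(T > 2.88) = 0.0096
b) One-tailed: p = P(T > 2.88) = 0.0048
c) 0.0096 < 0.05, reject H₀

Answer: a) 0.0096, b) 0.0048, c) reject H₀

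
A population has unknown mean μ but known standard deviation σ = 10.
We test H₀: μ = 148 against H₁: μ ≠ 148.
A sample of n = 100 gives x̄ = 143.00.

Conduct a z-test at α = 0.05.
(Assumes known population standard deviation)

Standard error: SE = σ/√n = 10/√100 = 1.0000
z-statistic: z = (x̄ - μ₀)/SE = (143.00 - 148)/1.0000 = -5.0000
Critical value: ±1.960
p-value < 0.0001
Decision: reject H₀

Answer: z = -5.0000, reject H₀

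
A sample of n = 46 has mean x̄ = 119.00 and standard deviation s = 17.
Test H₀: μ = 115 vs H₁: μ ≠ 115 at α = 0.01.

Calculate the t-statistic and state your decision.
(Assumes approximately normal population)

df = n - 1 = 45
SE = s/√n = 17/√46 = 2.5065
t = (x̄ - μ₀)/SE = (119.00 - 115)/2.5065 = 1.5959
Critical value: t_{0.005,45} = ±2.690
p-value ≈ 0.1175
Decision: fail to reject H₀

Answer: t = 1.5959, fail to reject H₀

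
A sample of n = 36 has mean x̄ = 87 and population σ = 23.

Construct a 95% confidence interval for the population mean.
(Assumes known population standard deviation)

Confidence level: 95%, α = 0.05
z_0.025 = 1.960
SE = σ/√n = 23/√36 = 3.8333
Margin of error = 1.960 × 3.8333 = 7.5133
CI: x̄ ± margin = 87 ± 7.5133
CI: (79.4867, 94.5133)

Answer: (79.4867, 94.5133)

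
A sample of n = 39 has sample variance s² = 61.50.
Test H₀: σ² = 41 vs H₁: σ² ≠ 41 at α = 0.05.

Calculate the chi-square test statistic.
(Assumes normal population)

Answer: χ² = 57.0000, reject H₀

Derivation:
df = n - 1 = 38
χ² = (n-1)s²/σ₀² = 38×61.50/41 = 57.0000
Critical values: χ²_{0.975,38} = 22.878, χ²_{0.025,38} = 56.896
Rejection region: χ² < 22.878 or χ² > 56.896
Decision: reject H₀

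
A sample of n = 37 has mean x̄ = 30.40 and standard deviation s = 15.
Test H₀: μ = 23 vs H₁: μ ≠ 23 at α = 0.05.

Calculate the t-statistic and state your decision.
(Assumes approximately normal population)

df = n - 1 = 36
SE = s/√n = 15/√37 = 2.4660
t = (x̄ - μ₀)/SE = (30.40 - 23)/2.4660 = 3.0008
Critical value: t_{0.025,36} = ±2.028
p-value ≈ 0.0049
Decision: reject H₀

Answer: t = 3.0008, reject H₀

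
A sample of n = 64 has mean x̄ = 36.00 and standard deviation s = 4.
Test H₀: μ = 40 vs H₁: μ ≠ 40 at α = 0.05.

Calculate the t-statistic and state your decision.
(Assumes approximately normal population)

Answer: t = -8.0000, reject H₀

Derivation:
df = n - 1 = 63
SE = s/√n = 4/√64 = 0.5000
t = (x̄ - μ₀)/SE = (36.00 - 40)/0.5000 = -8.0000
Critical value: t_{0.025,63} = ±1.998
p-value < 0.0001
Decision: reject H₀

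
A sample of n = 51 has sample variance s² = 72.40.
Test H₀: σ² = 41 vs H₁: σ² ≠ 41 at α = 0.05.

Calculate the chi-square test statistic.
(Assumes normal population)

df = n - 1 = 50
χ² = (n-1)s²/σ₀² = 50×72.40/41 = 88.2927
Critical values: χ²_{0.975,50} = 32.357, χ²_{0.025,50} = 71.420
Rejection region: χ² < 32.357 or χ² > 71.420
Decision: reject H₀

Answer: χ² = 88.2927, reject H₀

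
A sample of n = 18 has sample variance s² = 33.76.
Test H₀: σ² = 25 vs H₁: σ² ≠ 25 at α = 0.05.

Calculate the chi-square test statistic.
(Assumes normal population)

df = n - 1 = 17
χ² = (n-1)s²/σ₀² = 17×33.76/25 = 22.9568
Critical values: χ²_{0.975,17} = 7.564, χ²_{0.025,17} = 30.191
Rejection region: χ² < 7.564 or χ² > 30.191
Decision: fail to reject H₀

Answer: χ² = 22.9568, fail to reject H₀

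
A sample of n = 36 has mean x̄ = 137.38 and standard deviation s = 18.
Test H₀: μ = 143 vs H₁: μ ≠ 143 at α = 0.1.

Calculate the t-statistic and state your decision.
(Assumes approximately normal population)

df = n - 1 = 35
SE = s/√n = 18/√36 = 3.0000
t = (x̄ - μ₀)/SE = (137.38 - 143)/3.0000 = -1.8733
Critical value: t_{0.05,35} = ±1.690
p-value ≈ 0.0694
Decision: reject H₀

Answer: t = -1.8733, reject H₀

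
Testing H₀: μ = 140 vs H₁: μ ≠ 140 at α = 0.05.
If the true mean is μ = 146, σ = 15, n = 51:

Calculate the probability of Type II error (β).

Answer: β ≈ 0.1850

Derivation:
SE = σ/√n = 15/√51 = 2.1004
Critical values: μ₀ ± z_0.025×SE = 140 ± 1.960×2.1004
Acceptance region: (135.8832, 144.1168)
Under H₁ (μ = 146): z_high = (144.1168 - 146)/2.1004 = -0.8966, z_low = (135.8832 - 146)/2.1004 = -4.8166
β = P(not reject | H₁) = Φ(-0.8966) - Φ(-4.8166) ≈ 0.1850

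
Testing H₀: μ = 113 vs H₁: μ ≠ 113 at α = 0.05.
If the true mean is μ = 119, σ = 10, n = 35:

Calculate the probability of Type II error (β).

Answer: β ≈ 0.0560

Derivation:
SE = σ/√n = 10/√35 = 1.6903
Critical values: μ₀ ± z_0.025×SE = 113 ± 1.960×1.6903
Acceptance region: (109.6870, 116.3130)
Under H₁ (μ = 119): z_high = (116.3130 - 119)/1.6903 = -1.5897, z_low = (109.6870 - 119)/1.6903 = -5.5097
β = P(not reject | H₁) = Φ(-1.5897) - Φ(-5.5097) ≈ 0.0560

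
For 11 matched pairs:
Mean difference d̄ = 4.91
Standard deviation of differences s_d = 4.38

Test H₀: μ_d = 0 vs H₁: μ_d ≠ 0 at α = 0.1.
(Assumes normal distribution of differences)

Answer: t = 3.7180, reject H₀

Derivation:
df = n - 1 = 10
SE = s_d/√n = 4.38/√11 = 1.3206
t = d̄/SE = 4.91/1.3206 = 3.7180
Critical value: t_{0.05,10} = ±1.812
p-value ≈ 0.0040
Decision: reject H₀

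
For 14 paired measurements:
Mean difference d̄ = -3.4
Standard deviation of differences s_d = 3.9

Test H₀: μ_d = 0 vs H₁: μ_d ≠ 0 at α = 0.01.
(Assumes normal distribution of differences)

Answer: t = -3.2620, reject H₀

Derivation:
df = n - 1 = 13
SE = s_d/√n = 3.9/√14 = 1.0423
t = d̄/SE = -3.4/1.0423 = -3.2620
Critical value: t_{0.005,13} = ±3.012
p-value ≈ 0.0062
Decision: reject H₀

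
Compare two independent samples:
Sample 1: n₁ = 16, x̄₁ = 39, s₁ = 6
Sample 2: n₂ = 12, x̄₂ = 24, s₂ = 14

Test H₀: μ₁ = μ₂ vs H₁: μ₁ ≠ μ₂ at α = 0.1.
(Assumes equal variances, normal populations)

Pooled variance: s²_p = [15×6² + 11×14²]/(26) = 103.6923
s_p = 10.1829
SE = s_p×√(1/n₁ + 1/n₂) = 10.1829×√(1/16 + 1/12) = 3.8887
t = (x̄₁ - x̄₂)/SE = (39 - 24)/3.8887 = 3.8573
df = 26, t-critical = ±1.706
Decision: reject H₀

Answer: t = 3.8573, reject H₀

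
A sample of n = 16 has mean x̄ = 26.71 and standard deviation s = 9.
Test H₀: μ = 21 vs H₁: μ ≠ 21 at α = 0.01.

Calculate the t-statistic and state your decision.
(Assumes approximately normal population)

Answer: t = 2.5378, fail to reject H₀

Derivation:
df = n - 1 = 15
SE = s/√n = 9/√16 = 2.2500
t = (x̄ - μ₀)/SE = (26.71 - 21)/2.2500 = 2.5378
Critical value: t_{0.005,15} = ±2.947
p-value ≈ 0.0227
Decision: fail to reject H₀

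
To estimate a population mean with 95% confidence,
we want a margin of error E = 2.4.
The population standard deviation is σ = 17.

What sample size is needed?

z_0.025 = 1.960
n = (z×σ/E)² = (1.960×17/2.4)²
n = 192.7469
Round up: n = 193

Answer: n = 193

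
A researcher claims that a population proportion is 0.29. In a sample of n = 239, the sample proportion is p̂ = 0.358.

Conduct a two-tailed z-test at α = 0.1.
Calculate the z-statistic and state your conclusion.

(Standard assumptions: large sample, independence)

Answer: z = 2.3168, reject H₀

Derivation:
H₀: p = 0.29, H₁: p ≠ 0.29
Standard error: SE = √(p₀(1-p₀)/n) = √(0.29×0.71/239) = 0.029351
z-statistic: z = (p̂ - p₀)/SE = (0.358 - 0.29)/0.029351 = 2.3168
Critical value: z_0.05 = ±1.645
p-value = 0.0205
Decision: reject H₀ at α = 0.1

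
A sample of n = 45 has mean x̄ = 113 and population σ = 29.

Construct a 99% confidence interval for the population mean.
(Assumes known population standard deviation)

Answer: (101.8637, 124.1363)

Derivation:
Confidence level: 99%, α = 0.01
z_0.005 = 2.576
SE = σ/√n = 29/√45 = 4.3231
Margin of error = 2.576 × 4.3231 = 11.1363
CI: x̄ ± margin = 113 ± 11.1363
CI: (101.8637, 124.1363)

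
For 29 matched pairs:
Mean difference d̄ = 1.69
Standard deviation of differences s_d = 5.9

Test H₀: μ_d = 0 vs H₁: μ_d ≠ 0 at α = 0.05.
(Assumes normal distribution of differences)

Answer: t = 1.5425, fail to reject H₀

Derivation:
df = n - 1 = 28
SE = s_d/√n = 5.9/√29 = 1.0956
t = d̄/SE = 1.69/1.0956 = 1.5425
Critical value: t_{0.025,28} = ±2.048
p-value ≈ 0.1342
Decision: fail to reject H₀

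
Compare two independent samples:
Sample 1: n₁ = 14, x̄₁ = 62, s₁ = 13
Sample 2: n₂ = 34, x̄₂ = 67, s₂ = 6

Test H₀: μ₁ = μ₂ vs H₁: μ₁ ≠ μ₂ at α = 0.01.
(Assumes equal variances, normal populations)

Pooled variance: s²_p = [13×13² + 33×6²]/(46) = 73.5870
s_p = 8.5783
SE = s_p×√(1/n₁ + 1/n₂) = 8.5783×√(1/14 + 1/34) = 2.7241
t = (x̄₁ - x̄₂)/SE = (62 - 67)/2.7241 = -1.8355
df = 46, t-critical = ±2.687
Decision: fail to reject H₀

Answer: t = -1.8355, fail to reject H₀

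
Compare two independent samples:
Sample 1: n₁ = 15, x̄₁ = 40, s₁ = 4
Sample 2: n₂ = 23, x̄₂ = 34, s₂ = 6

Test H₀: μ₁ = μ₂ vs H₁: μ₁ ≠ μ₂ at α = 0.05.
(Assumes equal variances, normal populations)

Pooled variance: s²_p = [14×4² + 22×6²]/(36) = 28.2222
s_p = 5.3125
SE = s_p×√(1/n₁ + 1/n₂) = 5.3125×√(1/15 + 1/23) = 1.7631
t = (x̄₁ - x̄₂)/SE = (40 - 34)/1.7631 = 3.4031
df = 36, t-critical = ±2.028
Decision: reject H₀

Answer: t = 3.4031, reject H₀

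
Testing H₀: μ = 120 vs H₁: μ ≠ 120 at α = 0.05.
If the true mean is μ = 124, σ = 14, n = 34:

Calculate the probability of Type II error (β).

SE = σ/√n = 14/√34 = 2.4010
Critical values: μ₀ ± z_0.025×SE = 120 ± 1.960×2.4010
Acceptance region: (115.2940, 124.7060)
Under H₁ (μ = 124): z_high = (124.7060 - 124)/2.4010 = 0.2940, z_low = (115.2940 - 124)/2.4010 = -3.6260
β = P(not reject | H₁) = Φ(0.2940) - Φ(-3.6260) ≈ 0.6155

Answer: β ≈ 0.6155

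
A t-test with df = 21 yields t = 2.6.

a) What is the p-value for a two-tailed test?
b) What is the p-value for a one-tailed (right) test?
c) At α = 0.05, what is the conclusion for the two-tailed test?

Using t-distribution with df = 21:
a) Two-tailed: p = 2×P(T > 2.6) = 0.0167
b) One-tailed: p = P(T > 2.6) = 0.0084
c) 0.0167 < 0.05, reject H₀

Answer: a) 0.0167, b) 0.0084, c) reject H₀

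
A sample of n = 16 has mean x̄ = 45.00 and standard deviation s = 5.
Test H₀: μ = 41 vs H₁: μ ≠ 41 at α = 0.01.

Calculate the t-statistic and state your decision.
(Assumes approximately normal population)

Answer: t = 3.2000, reject H₀

Derivation:
df = n - 1 = 15
SE = s/√n = 5/√16 = 1.2500
t = (x̄ - μ₀)/SE = (45.00 - 41)/1.2500 = 3.2000
Critical value: t_{0.005,15} = ±2.947
p-value ≈ 0.0060
Decision: reject H₀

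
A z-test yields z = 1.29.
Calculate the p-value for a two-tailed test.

For z = 1.29:
p = 2×P(Z > |1.29|) = 2×(1 - Φ(1.29)) = 0.1971

Answer: p-value ≈ 0.1971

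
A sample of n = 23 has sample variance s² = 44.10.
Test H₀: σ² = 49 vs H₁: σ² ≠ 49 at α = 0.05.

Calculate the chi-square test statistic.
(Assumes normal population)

df = n - 1 = 22
χ² = (n-1)s²/σ₀² = 22×44.10/49 = 19.8000
Critical values: χ²_{0.975,22} = 10.982, χ²_{0.025,22} = 36.781
Rejection region: χ² < 10.982 or χ² > 36.781
Decision: fail to reject H₀

Answer: χ² = 19.8000, fail to reject H₀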